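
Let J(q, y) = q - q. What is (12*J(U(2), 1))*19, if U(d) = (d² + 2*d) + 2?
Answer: 0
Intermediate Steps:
U(d) = 2 + d² + 2*d
J(q, y) = 0
(12*J(U(2), 1))*19 = (12*0)*19 = 0*19 = 0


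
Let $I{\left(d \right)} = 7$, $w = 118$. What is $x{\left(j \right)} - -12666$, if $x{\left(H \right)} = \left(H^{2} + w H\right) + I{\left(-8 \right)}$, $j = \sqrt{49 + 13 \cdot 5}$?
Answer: $12787 + 118 \sqrt{114} \approx 14047.0$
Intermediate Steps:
$j = \sqrt{114}$ ($j = \sqrt{49 + 65} = \sqrt{114} \approx 10.677$)
$x{\left(H \right)} = 7 + H^{2} + 118 H$ ($x{\left(H \right)} = \left(H^{2} + 118 H\right) + 7 = 7 + H^{2} + 118 H$)
$x{\left(j \right)} - -12666 = \left(7 + \left(\sqrt{114}\right)^{2} + 118 \sqrt{114}\right) - -12666 = \left(7 + 114 + 118 \sqrt{114}\right) + 12666 = \left(121 + 118 \sqrt{114}\right) + 12666 = 12787 + 118 \sqrt{114}$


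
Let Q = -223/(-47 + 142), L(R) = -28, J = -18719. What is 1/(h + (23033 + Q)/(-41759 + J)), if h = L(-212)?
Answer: -2872705/81529696 ≈ -0.035235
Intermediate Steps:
Q = -223/95 ≈ -2.3474
h = -28
1/(h + (23033 + Q)/(-41759 + J)) = 1/(-28 + (23033 - 223/95)/(-41759 - 18719)) = 1/(-28 + (2187912/95)/(-60478)) = 1/(-28 + (2187912/95)*(-1/60478)) = 1/(-28 - 1093956/2872705) = 1/(-81529696/2872705) = -2872705/81529696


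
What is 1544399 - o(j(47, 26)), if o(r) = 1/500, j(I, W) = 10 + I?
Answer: 772199499/500 ≈ 1.5444e+6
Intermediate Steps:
o(r) = 1/500
1544399 - o(j(47, 26)) = 1544399 - 1*1/500 = 1544399 - 1/500 = 772199499/500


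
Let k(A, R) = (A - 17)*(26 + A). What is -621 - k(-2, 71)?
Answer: -165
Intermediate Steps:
k(A, R) = (-17 + A)*(26 + A)
-621 - k(-2, 71) = -621 - (-442 + (-2)² + 9*(-2)) = -621 - (-442 + 4 - 18) = -621 - 1*(-456) = -621 + 456 = -165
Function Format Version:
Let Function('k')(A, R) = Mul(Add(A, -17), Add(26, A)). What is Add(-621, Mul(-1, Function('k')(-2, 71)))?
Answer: -165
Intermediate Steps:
Function('k')(A, R) = Mul(Add(-17, A), Add(26, A))
Add(-621, Mul(-1, Function('k')(-2, 71))) = Add(-621, Mul(-1, Add(-442, Pow(-2, 2), Mul(9, -2)))) = Add(-621, Mul(-1, Add(-442, 4, -18))) = Add(-621, Mul(-1, -456)) = Add(-621, 456) = -165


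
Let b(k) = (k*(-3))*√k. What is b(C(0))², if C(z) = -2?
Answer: -72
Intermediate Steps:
b(k) = -3*k^(3/2) (b(k) = (-3*k)*√k = -3*k^(3/2))
b(C(0))² = (-(-6)*I*√2)² = (6*I*√2)² = -72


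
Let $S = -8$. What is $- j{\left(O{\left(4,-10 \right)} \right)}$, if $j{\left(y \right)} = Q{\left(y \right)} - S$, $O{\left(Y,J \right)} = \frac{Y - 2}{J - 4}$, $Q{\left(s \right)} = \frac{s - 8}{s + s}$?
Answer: $- \frac{73}{2} \approx -36.5$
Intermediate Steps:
$Q{\left(s \right)} = \frac{-8 + s}{2 s}$
$O{\left(Y,J \right)} = \frac{-2 + Y}{-4 + J}$
$j{\left(y \right)} = 8 + \frac{-8 + y}{2 y}$ ($j{\left(y \right)} = \frac{-8 + y}{2 y} - -8 = \frac{-8 + y}{2 y} + 8 = 8 + \frac{-8 + y}{2 y}$)
$- j{\left(O{\left(4,-10 \right)} \right)} = - (\frac{17}{2} - \frac{4}{\frac{1}{-4 - 10} \left(-2 + 4\right)}) = - (\frac{17}{2} - \frac{4}{\frac{1}{-14} \cdot 2}) = - (\frac{17}{2} - \frac{4}{\left(- \frac{1}{14}\right) 2}) = - (\frac{17}{2} - \frac{4}{- \frac{1}{7}}) = - (\frac{17}{2} - -28) = - (\frac{17}{2} + 28) = \left(-1\right) \frac{73}{2} = - \frac{73}{2}$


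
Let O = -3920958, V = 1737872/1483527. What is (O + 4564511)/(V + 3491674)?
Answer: 954728251431/5179994392070 ≈ 0.18431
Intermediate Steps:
V = 1737872/1483527 (V = 1737872*(1/1483527) = 1737872/1483527 ≈ 1.1714)
(O + 4564511)/(V + 3491674) = (-3920958 + 4564511)/(1737872/1483527 + 3491674) = 643553/(5179994392070/1483527) = 643553*(1483527/5179994392070) = 954728251431/5179994392070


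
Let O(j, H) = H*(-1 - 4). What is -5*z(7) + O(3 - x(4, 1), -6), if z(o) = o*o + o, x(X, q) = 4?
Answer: -250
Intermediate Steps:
z(o) = o + o² (z(o) = o² + o = o + o²)
O(j, H) = -5*H (O(j, H) = H*(-5) = -5*H)
-5*z(7) + O(3 - x(4, 1), -6) = -35*(1 + 7) - 5*(-6) = -35*8 + 30 = -5*56 + 30 = -280 + 30 = -250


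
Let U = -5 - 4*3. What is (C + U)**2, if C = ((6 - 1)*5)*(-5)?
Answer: 20164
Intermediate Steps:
U = -17 (U = -5 - 12 = -17)
C = -125 (C = (5*5)*(-5) = 25*(-5) = -125)
(C + U)**2 = (-125 - 17)**2 = (-142)**2 = 20164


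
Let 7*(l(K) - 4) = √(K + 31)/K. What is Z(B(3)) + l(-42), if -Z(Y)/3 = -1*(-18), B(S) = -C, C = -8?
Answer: -50 - I*√11/294 ≈ -50.0 - 0.011281*I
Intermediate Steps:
l(K) = 4 + √(31 + K)/(7*K) (l(K) = 4 + (√(K + 31)/K)/7 = 4 + (√(31 + K)/K)/7 = 4 + √(31 + K)/(7*K))
B(S) = 8 (B(S) = -1*(-8) = 8)
Z(Y) = -54 (Z(Y) = -(-3)*(-18) = -3*18 = -54)
Z(B(3)) + l(-42) = -54 + (4 + (⅐)*√(31 - 42)/(-42)) = -54 + (4 + (⅐)*(-1/42)*√(-11)) = -54 + (4 + (⅐)*(-1/42)*(I*√11)) = -54 + (4 - I*√11/294) = -50 - I*√11/294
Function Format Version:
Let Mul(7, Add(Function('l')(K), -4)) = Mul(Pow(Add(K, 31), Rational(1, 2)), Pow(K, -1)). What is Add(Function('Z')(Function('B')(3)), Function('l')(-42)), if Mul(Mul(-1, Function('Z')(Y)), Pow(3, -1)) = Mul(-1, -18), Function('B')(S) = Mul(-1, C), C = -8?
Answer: Add(-50, Mul(Rational(-1, 294), I, Pow(11, Rational(1, 2)))) ≈ Add(-50.000, Mul(-0.011281, I))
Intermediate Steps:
Function('l')(K) = Add(4, Mul(Rational(1, 7), Pow(K, -1), Pow(Add(31, K), Rational(1, 2)))) (Function('l')(K) = Add(4, Mul(Rational(1, 7), Mul(Pow(Add(K, 31), Rational(1, 2)), Pow(K, -1)))) = Add(4, Mul(Rational(1, 7), Mul(Pow(Add(31, K), Rational(1, 2)), Pow(K, -1)))) = Add(4, Mul(Rational(1, 7), Mul(Pow(K, -1), Pow(Add(31, K), Rational(1, 2))))) = Add(4, Mul(Rational(1, 7), Pow(K, -1), Pow(Add(31, K), Rational(1, 2)))))
Function('B')(S) = 8 (Function('B')(S) = Mul(-1, -8) = 8)
Function('Z')(Y) = -54 (Function('Z')(Y) = Mul(-3, Mul(-1, -18)) = Mul(-3, 18) = -54)
Add(Function('Z')(Function('B')(3)), Function('l')(-42)) = Add(-54, Add(4, Mul(Rational(1, 7), Pow(-42, -1), Pow(Add(31, -42), Rational(1, 2))))) = Add(-54, Add(4, Mul(Rational(1, 7), Rational(-1, 42), Pow(-11, Rational(1, 2))))) = Add(-54, Add(4, Mul(Rational(1, 7), Rational(-1, 42), Mul(I, Pow(11, Rational(1, 2)))))) = Add(-54, Add(4, Mul(Rational(-1, 294), I, Pow(11, Rational(1, 2))))) = Add(-50, Mul(Rational(-1, 294), I, Pow(11, Rational(1, 2))))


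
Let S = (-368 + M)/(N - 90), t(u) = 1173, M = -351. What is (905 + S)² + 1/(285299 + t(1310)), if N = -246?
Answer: 3326743130243521/4042692864 ≈ 8.2290e+5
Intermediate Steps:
S = 719/336 (S = (-368 - 351)/(-246 - 90) = -719/(-336) = -719*(-1/336) = 719/336 ≈ 2.1399)
(905 + S)² + 1/(285299 + t(1310)) = (905 + 719/336)² + 1/(285299 + 1173) = (304799/336)² + 1/286472 = 92902430401/112896 + 1/286472 = 3326743130243521/4042692864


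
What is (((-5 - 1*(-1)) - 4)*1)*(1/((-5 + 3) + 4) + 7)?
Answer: -60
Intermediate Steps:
(((-5 - 1*(-1)) - 4)*1)*(1/((-5 + 3) + 4) + 7) = (((-5 + 1) - 4)*1)*(1/(-2 + 4) + 7) = ((-4 - 4)*1)*(1/2 + 7) = (-8*1)*(½ + 7) = -8*15/2 = -60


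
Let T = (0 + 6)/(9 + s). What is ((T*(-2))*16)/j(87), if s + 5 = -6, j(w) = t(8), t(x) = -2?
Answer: -48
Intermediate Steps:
j(w) = -2
s = -11 (s = -5 - 6 = -11)
T = -3 (T = (0 + 6)/(9 - 11) = 6/(-2) = 6*(-½) = -3)
((T*(-2))*16)/j(87) = (-3*(-2)*16)/(-2) = (6*16)*(-½) = 96*(-½) = -48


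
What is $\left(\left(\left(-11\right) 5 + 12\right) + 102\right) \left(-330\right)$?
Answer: $-19470$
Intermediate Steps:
$\left(\left(\left(-11\right) 5 + 12\right) + 102\right) \left(-330\right) = \left(\left(-55 + 12\right) + 102\right) \left(-330\right) = \left(-43 + 102\right) \left(-330\right) = 59 \left(-330\right) = -19470$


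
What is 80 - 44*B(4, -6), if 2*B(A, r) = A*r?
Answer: 608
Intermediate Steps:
B(A, r) = A*r/2 (B(A, r) = (A*r)/2 = A*r/2)
80 - 44*B(4, -6) = 80 - 22*4*(-6) = 80 - 44*(-12) = 80 + 528 = 608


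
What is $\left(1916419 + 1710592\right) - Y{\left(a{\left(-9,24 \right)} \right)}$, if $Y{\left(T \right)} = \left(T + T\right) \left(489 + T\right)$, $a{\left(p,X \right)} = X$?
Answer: $3602387$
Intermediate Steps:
$Y{\left(T \right)} = 2 T \left(489 + T\right)$
$\left(1916419 + 1710592\right) - Y{\left(a{\left(-9,24 \right)} \right)} = \left(1916419 + 1710592\right) - 2 \cdot 24 \left(489 + 24\right) = 3627011 - 2 \cdot 24 \cdot 513 = 3627011 - 24624 = 3602387$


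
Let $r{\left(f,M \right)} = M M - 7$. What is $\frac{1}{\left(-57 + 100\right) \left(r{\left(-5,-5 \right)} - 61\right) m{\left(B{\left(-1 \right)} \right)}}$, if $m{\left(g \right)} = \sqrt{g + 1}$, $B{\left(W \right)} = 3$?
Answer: $- \frac{1}{3698} \approx -0.00027042$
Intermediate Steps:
$r{\left(f,M \right)} = -7 + M^{2}$ ($r{\left(f,M \right)} = M^{2} - 7 = -7 + M^{2}$)
$m{\left(g \right)} = \sqrt{1 + g}$
$\frac{1}{\left(-57 + 100\right) \left(r{\left(-5,-5 \right)} - 61\right) m{\left(B{\left(-1 \right)} \right)}} = \frac{1}{\left(-57 + 100\right) \left(\left(-7 + \left(-5\right)^{2}\right) - 61\right) \sqrt{1 + 3}} = \frac{1}{43 \left(\left(-7 + 25\right) - 61\right) \sqrt{4}} = \frac{1}{43 \left(18 - 61\right) 2} = \frac{1}{43 \left(-43\right) 2} = \frac{1}{\left(-1849\right) 2} = \frac{1}{-3698} = - \frac{1}{3698}$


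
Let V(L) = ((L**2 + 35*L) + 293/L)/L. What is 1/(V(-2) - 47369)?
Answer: -4/189051 ≈ -2.1158e-5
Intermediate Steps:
V(L) = (L**2 + 35*L + 293/L)/L
1/(V(-2) - 47369) = 1/((35 - 2 + 293/(-2)**2) - 47369) = 1/((35 - 2 + 293*(1/4)) - 47369) = 1/((35 - 2 + 293/4) - 47369) = 1/(425/4 - 47369) = 1/(-189051/4) = -4/189051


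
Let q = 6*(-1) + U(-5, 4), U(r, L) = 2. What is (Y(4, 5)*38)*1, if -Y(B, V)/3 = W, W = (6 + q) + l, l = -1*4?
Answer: 228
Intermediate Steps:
l = -4
q = -4 (q = 6*(-1) + 2 = -6 + 2 = -4)
W = -2 (W = (6 - 4) - 4 = 2 - 4 = -2)
Y(B, V) = 6 (Y(B, V) = -3*(-2) = 6)
(Y(4, 5)*38)*1 = (6*38)*1 = 228*1 = 228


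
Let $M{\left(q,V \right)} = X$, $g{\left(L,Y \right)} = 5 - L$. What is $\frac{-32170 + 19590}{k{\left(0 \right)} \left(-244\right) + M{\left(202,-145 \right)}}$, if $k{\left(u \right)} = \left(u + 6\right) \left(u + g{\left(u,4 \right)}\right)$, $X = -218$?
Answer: $\frac{6290}{3769} \approx 1.6689$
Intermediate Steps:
$M{\left(q,V \right)} = -218$
$k{\left(u \right)} = 30 + 5 u$ ($k{\left(u \right)} = \left(u + 6\right) \left(u - \left(-5 + u\right)\right) = \left(6 + u\right) 5 = 30 + 5 u$)
$\frac{-32170 + 19590}{k{\left(0 \right)} \left(-244\right) + M{\left(202,-145 \right)}} = \frac{-32170 + 19590}{\left(30 + 5 \cdot 0\right) \left(-244\right) - 218} = - \frac{12580}{\left(30 + 0\right) \left(-244\right) - 218} = - \frac{12580}{30 \left(-244\right) - 218} = - \frac{12580}{-7320 - 218} = - \frac{12580}{-7538} = \left(-12580\right) \left(- \frac{1}{7538}\right) = \frac{6290}{3769}$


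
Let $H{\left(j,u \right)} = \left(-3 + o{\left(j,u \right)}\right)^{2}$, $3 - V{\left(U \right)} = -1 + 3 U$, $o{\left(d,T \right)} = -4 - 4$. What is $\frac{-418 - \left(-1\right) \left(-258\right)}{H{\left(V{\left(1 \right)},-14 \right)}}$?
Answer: $- \frac{676}{121} \approx -5.5868$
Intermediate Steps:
$o{\left(d,T \right)} = -8$ ($o{\left(d,T \right)} = -4 - 4 = -8$)
$V{\left(U \right)} = 4 - 3 U$ ($V{\left(U \right)} = 3 - \left(-1 + 3 U\right) = 4 - 3 U$)
$H{\left(j,u \right)} = 121$ ($H{\left(j,u \right)} = \left(-3 - 8\right)^{2} = \left(-11\right)^{2} = 121$)
$\frac{-418 - \left(-1\right) \left(-258\right)}{H{\left(V{\left(1 \right)},-14 \right)}} = \frac{-418 - \left(-1\right) \left(-258\right)}{121} = \left(-418 - 258\right) \frac{1}{121} = \left(-676\right) \frac{1}{121} = - \frac{676}{121}$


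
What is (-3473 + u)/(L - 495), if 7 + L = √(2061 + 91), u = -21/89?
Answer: 38794309/5559207 + 154559*√538/5559207 ≈ 7.6233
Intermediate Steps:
u = -21/89 (u = (1/89)*(-21) = -21/89 ≈ -0.23595)
L = -7 + 2*√538 (L = -7 + √(2061 + 91) = -7 + √2152 = -7 + 2*√538 ≈ 39.390)
(-3473 + u)/(L - 495) = (-3473 - 21/89)/((-7 + 2*√538) - 495) = -309118/(89*(-502 + 2*√538))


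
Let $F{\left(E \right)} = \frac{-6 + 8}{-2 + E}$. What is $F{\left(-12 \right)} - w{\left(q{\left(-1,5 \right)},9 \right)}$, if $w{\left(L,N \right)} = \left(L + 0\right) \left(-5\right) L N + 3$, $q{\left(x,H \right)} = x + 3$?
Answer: $\frac{1238}{7} \approx 176.86$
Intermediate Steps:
$q{\left(x,H \right)} = 3 + x$
$F{\left(E \right)} = \frac{2}{-2 + E}$
$w{\left(L,N \right)} = 3 - 5 N L^{2}$ ($w{\left(L,N \right)} = L \left(-5\right) L N + 3 = - 5 L L N + 3 = - 5 L^{2} N + 3 = - 5 N L^{2} + 3 = 3 - 5 N L^{2}$)
$F{\left(-12 \right)} - w{\left(q{\left(-1,5 \right)},9 \right)} = \frac{2}{-2 - 12} - \left(3 - 45 \left(3 - 1\right)^{2}\right) = \frac{2}{-14} - \left(3 - 45 \cdot 2^{2}\right) = 2 \left(- \frac{1}{14}\right) - \left(3 - 45 \cdot 4\right) = - \frac{1}{7} - \left(3 - 180\right) = - \frac{1}{7} - -177 = - \frac{1}{7} + 177 = \frac{1238}{7}$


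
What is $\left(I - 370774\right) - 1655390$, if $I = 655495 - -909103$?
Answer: $-461566$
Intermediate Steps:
$I = 1564598$ ($I = 655495 + 909103 = 1564598$)
$\left(I - 370774\right) - 1655390 = \left(1564598 - 370774\right) - 1655390 = 1193824 - 1655390 = -461566$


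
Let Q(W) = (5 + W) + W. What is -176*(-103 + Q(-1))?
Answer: 17600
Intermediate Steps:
Q(W) = 5 + 2*W
-176*(-103 + Q(-1)) = -176*(-103 + (5 + 2*(-1))) = -176*(-103 + (5 - 2)) = -176*(-103 + 3) = -176*(-100) = 17600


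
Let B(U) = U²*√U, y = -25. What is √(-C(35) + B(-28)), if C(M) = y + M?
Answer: √(-10 + 1568*I*√7) ≈ 45.489 + 45.599*I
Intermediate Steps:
C(M) = -25 + M
B(U) = U^(5/2)
√(-C(35) + B(-28)) = √(-(-25 + 35) + (-28)^(5/2)) = √(-1*10 + 1568*I*√7) = √(-10 + 1568*I*√7)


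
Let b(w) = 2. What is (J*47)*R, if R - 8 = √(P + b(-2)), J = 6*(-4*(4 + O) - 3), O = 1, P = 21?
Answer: -51888 - 6486*√23 ≈ -82994.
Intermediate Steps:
J = -138 (J = 6*(-4*(4 + 1) - 3) = 6*(-4*5 - 3) = 6*(-20 - 3) = 6*(-23) = -138)
R = 8 + √23 (R = 8 + √(21 + 2) = 8 + √23 ≈ 12.796)
(J*47)*R = (-138*47)*(8 + √23) = -6486*(8 + √23) = -51888 - 6486*√23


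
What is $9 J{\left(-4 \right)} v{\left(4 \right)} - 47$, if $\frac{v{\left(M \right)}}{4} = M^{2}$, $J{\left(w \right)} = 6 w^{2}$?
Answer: $55249$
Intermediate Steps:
$v{\left(M \right)} = 4 M^{2}$
$9 J{\left(-4 \right)} v{\left(4 \right)} - 47 = 9 \cdot 6 \left(-4\right)^{2} \cdot 4 \cdot 4^{2} - 47 = 9 \cdot 6 \cdot 16 \cdot 4 \cdot 16 - 47 = 9 \cdot 96 \cdot 64 - 47 = 864 \cdot 64 - 47 = 55296 - 47 = 55249$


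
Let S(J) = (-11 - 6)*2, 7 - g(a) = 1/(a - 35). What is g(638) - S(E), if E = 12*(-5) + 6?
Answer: 24722/603 ≈ 40.998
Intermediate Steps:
g(a) = 7 - 1/(-35 + a) (g(a) = 7 - 1/(a - 35) = 7 - 1/(-35 + a))
E = -54 (E = -60 + 6 = -54)
S(J) = -34 (S(J) = -17*2 = -34)
g(638) - S(E) = (-246 + 7*638)/(-35 + 638) - 1*(-34) = (-246 + 4466)/603 + 34 = (1/603)*4220 + 34 = 4220/603 + 34 = 24722/603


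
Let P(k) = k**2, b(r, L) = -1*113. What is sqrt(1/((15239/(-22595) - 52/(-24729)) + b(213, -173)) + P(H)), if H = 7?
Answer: sqrt(197635743152002169625034)/63514618606 ≈ 6.9994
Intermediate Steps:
b(r, L) = -113
sqrt(1/((15239/(-22595) - 52/(-24729)) + b(213, -173)) + P(H)) = sqrt(1/((15239/(-22595) - 52/(-24729)) - 113) + 7**2) = sqrt(1/((15239*(-1/22595) - 52*(-1/24729)) - 113) + 49) = sqrt(1/((-15239/22595 + 52/24729) - 113) + 49) = sqrt(1/(-375670291/558751755 - 113) + 49) = sqrt(1/(-63514618606/558751755) + 49) = sqrt(-558751755/63514618606 + 49) = sqrt(3111657559939/63514618606) = sqrt(197635743152002169625034)/63514618606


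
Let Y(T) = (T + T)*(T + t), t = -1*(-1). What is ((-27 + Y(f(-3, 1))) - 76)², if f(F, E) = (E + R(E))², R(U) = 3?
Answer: 194481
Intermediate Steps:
f(F, E) = (3 + E)² (f(F, E) = (E + 3)² = (3 + E)²)
t = 1
Y(T) = 2*T*(1 + T) (Y(T) = (T + T)*(T + 1) = (2*T)*(1 + T) = 2*T*(1 + T))
((-27 + Y(f(-3, 1))) - 76)² = ((-27 + 2*(3 + 1)²*(1 + (3 + 1)²)) - 76)² = ((-27 + 2*4²*(1 + 4²)) - 76)² = ((-27 + 2*16*(1 + 16)) - 76)² = ((-27 + 2*16*17) - 76)² = ((-27 + 544) - 76)² = (517 - 76)² = 441² = 194481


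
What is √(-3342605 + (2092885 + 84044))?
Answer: 2*I*√291419 ≈ 1079.7*I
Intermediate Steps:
√(-3342605 + (2092885 + 84044)) = √(-3342605 + 2176929) = √(-1165676) = 2*I*√291419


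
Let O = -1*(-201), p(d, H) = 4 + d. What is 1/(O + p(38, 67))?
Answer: 1/243 ≈ 0.0041152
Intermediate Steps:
O = 201
1/(O + p(38, 67)) = 1/(201 + (4 + 38)) = 1/(201 + 42) = 1/243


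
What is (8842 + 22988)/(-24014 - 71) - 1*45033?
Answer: -216930327/4817 ≈ -45034.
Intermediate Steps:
(8842 + 22988)/(-24014 - 71) - 1*45033 = 31830/(-24085) - 45033 = 31830*(-1/24085) - 45033 = -6366/4817 - 45033 = -216930327/4817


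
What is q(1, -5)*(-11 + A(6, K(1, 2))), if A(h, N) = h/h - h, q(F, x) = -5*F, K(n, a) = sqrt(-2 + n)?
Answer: 80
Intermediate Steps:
A(h, N) = 1 - h
q(1, -5)*(-11 + A(6, K(1, 2))) = (-5*1)*(-11 + (1 - 1*6)) = -5*(-11 + (1 - 6)) = -5*(-11 - 5) = -5*(-16) = 80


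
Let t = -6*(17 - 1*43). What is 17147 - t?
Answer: 16991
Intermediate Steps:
t = 156 (t = -6*(17 - 43) = -6*(-26) = 156)
17147 - t = 17147 - 1*156 = 17147 - 156 = 16991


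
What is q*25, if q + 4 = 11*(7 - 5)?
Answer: 450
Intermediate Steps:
q = 18 (q = -4 + 11*(7 - 5) = -4 + 11*2 = -4 + 22 = 18)
q*25 = 18*25 = 450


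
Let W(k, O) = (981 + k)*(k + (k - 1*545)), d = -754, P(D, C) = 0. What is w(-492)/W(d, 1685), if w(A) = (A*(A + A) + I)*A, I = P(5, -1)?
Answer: 238190976/466031 ≈ 511.11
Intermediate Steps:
I = 0
w(A) = 2*A³ (w(A) = (A*(A + A) + 0)*A = (A*(2*A) + 0)*A = (2*A² + 0)*A = (2*A²)*A = 2*A³)
W(k, O) = (-545 + 2*k)*(981 + k) (W(k, O) = (981 + k)*(k + (k - 545)) = (981 + k)*(k + (-545 + k)) = (981 + k)*(-545 + 2*k) = (-545 + 2*k)*(981 + k))
w(-492)/W(d, 1685) = (2*(-492)³)/(-534645 + 2*(-754)² + 1417*(-754)) = (2*(-119095488))/(-534645 + 2*568516 - 1068418) = -238190976/(-534645 + 1137032 - 1068418) = -238190976/(-466031) = -238190976*(-1/466031) = 238190976/466031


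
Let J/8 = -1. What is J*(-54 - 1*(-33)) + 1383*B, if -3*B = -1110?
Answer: 511878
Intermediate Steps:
B = 370 (B = -1/3*(-1110) = 370)
J = -8 (J = 8*(-1) = -8)
J*(-54 - 1*(-33)) + 1383*B = -8*(-54 - 1*(-33)) + 1383*370 = -8*(-54 + 33) + 511710 = -8*(-21) + 511710 = 168 + 511710 = 511878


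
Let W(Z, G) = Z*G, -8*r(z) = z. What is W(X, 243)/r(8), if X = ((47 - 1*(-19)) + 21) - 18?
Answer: -16767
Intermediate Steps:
r(z) = -z/8
X = 69 (X = ((47 + 19) + 21) - 18 = (66 + 21) - 18 = 87 - 18 = 69)
W(Z, G) = G*Z
W(X, 243)/r(8) = (243*69)/((-⅛*8)) = 16767/(-1) = 16767*(-1) = -16767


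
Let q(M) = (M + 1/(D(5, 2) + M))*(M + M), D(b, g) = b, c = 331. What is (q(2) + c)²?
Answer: 5650129/49 ≈ 1.1531e+5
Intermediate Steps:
q(M) = 2*M*(M + 1/(5 + M)) (q(M) = (M + 1/(5 + M))*(M + M) = (M + 1/(5 + M))*(2*M) = 2*M*(M + 1/(5 + M)))
(q(2) + c)² = (2*2*(1 + 2² + 5*2)/(5 + 2) + 331)² = (2*2*(1 + 4 + 10)/7 + 331)² = (2*2*(⅐)*15 + 331)² = (60/7 + 331)² = (2377/7)² = 5650129/49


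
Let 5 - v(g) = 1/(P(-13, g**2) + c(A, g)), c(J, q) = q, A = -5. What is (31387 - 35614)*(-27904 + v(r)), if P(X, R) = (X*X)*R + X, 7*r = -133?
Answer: 7190961088548/60977 ≈ 1.1793e+8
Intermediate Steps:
r = -19 (r = (1/7)*(-133) = -19)
P(X, R) = X + R*X**2 (P(X, R) = X**2*R + X = R*X**2 + X = X + R*X**2)
v(g) = 5 - 1/(-13 + g + 169*g**2) (v(g) = 5 - 1/(-13*(1 + g**2*(-13)) + g) = 5 - 1/(-13*(1 - 13*g**2) + g) = 5 - 1/((-13 + 169*g**2) + g) = 5 - 1/(-13 + g + 169*g**2))
(31387 - 35614)*(-27904 + v(r)) = (31387 - 35614)*(-27904 + (-66 + 5*(-19) + 845*(-19)**2)/(-13 - 19 + 169*(-19)**2)) = -4227*(-27904 + (-66 - 95 + 845*361)/(-13 - 19 + 169*361)) = -4227*(-27904 + (-66 - 95 + 305045)/(-13 - 19 + 61009)) = -4227*(-27904 + 304884/60977) = -4227*(-1701197324/60977) = 7190961088548/60977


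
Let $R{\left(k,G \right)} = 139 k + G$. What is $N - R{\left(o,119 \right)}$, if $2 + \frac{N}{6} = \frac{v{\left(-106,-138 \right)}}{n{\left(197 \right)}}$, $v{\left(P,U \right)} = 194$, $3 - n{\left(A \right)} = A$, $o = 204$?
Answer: $-28493$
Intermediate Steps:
$n{\left(A \right)} = 3 - A$
$R{\left(k,G \right)} = G + 139 k$
$N = -18$ ($N = -12 + 6 \frac{194}{3 - 197} = -12 + 6 \frac{194}{-194} = -12 + 6 \cdot 194 \left(- \frac{1}{194}\right) = -12 + 6 \left(-1\right) = -12 - 6 = -18$)
$N - R{\left(o,119 \right)} = -18 - \left(119 + 139 \cdot 204\right) = -18 - \left(119 + 28356\right) = -18 - 28475 = -28493$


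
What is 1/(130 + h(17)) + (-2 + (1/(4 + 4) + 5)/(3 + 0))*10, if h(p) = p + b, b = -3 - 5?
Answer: -4853/1668 ≈ -2.9095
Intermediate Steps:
b = -8
h(p) = -8 + p (h(p) = p - 8 = -8 + p)
1/(130 + h(17)) + (-2 + (1/(4 + 4) + 5)/(3 + 0))*10 = 1/(130 + (-8 + 17)) + (-2 + (1/(4 + 4) + 5)/(3 + 0))*10 = 1/(130 + 9) + (-2 + (1/8 + 5)/3)*10 = 1/139 + (-2 + (⅛ + 5)*(⅓))*10 = 1/139 + (-2 + (41/8)*(⅓))*10 = 1/139 + (-2 + 41/24)*10 = 1/139 - 7/24*10 = 1/139 - 35/12 = -4853/1668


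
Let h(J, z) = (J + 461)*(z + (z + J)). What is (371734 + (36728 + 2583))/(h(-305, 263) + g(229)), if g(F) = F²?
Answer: 411045/86917 ≈ 4.7292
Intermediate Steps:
h(J, z) = (461 + J)*(J + 2*z) (h(J, z) = (461 + J)*(z + (J + z)) = (461 + J)*(J + 2*z))
(371734 + (36728 + 2583))/(h(-305, 263) + g(229)) = (371734 + (36728 + 2583))/(((-305)² + 461*(-305) + 922*263 + 2*(-305)*263) + 229²) = (371734 + 39311)/((93025 - 140605 + 242486 - 160430) + 52441) = 411045/(34476 + 52441) = 411045/86917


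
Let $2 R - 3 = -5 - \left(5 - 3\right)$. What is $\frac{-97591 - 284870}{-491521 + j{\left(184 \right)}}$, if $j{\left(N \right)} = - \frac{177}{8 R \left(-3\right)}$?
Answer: $\frac{2039792}{2621465} \approx 0.77811$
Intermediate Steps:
$R = -2$ ($R = \frac{3}{2} + \frac{-5 - \left(5 - 3\right)}{2} = \frac{3}{2} + \frac{-5 - 2}{2} = \frac{3}{2} + \frac{1}{2} \left(-7\right) = \frac{3}{2} - \frac{7}{2} = -2$)
$j{\left(N \right)} = - \frac{59}{16}$ ($j{\left(N \right)} = - \frac{177}{8 \left(-2\right) \left(-3\right)} = - \frac{177}{\left(-16\right) \left(-3\right)} = - \frac{177}{48} = \left(-177\right) \frac{1}{48} = - \frac{59}{16}$)
$\frac{-97591 - 284870}{-491521 + j{\left(184 \right)}} = \frac{-97591 - 284870}{-491521 - \frac{59}{16}} = - \frac{382461}{- \frac{7864395}{16}} = \left(-382461\right) \left(- \frac{16}{7864395}\right) = \frac{2039792}{2621465}$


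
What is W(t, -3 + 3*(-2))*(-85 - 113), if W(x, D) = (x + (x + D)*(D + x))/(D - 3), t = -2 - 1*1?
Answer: 4653/2 ≈ 2326.5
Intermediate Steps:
t = -3 (t = -2 - 1 = -3)
W(x, D) = (x + (D + x)²)/(-3 + D) (W(x, D) = (x + (D + x)*(D + x))/(-3 + D) = (x + (D + x)²)/(-3 + D))
W(t, -3 + 3*(-2))*(-85 - 113) = ((-3 + ((-3 + 3*(-2)) - 3)²)/(-3 + (-3 + 3*(-2))))*(-85 - 113) = ((-3 + ((-3 - 6) - 3)²)/(-3 + (-3 - 6)))*(-198) = ((-3 + (-9 - 3)²)/(-3 - 9))*(-198) = ((-3 + (-12)²)/(-12))*(-198) = -(-3 + 144)/12*(-198) = -1/12*141*(-198) = -47/4*(-198) = 4653/2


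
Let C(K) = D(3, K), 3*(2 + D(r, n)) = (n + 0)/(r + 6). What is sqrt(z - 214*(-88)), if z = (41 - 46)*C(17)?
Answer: 19*sqrt(4227)/9 ≈ 137.25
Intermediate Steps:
D(r, n) = -2 + n/(3*(6 + r)) (D(r, n) = -2 + ((n + 0)/(r + 6))/3 = -2 + (n/(6 + r))/3 = -2 + n/(3*(6 + r)))
C(K) = -2 + K/27 (C(K) = (-36 + K - 6*3)/(3*(6 + 3)) = (1/3)*(-36 + K - 18)/9 = (1/3)*(1/9)*(-54 + K) = -2 + K/27)
z = 185/27 (z = (41 - 46)*(-2 + (1/27)*17) = -5*(-2 + 17/27) = -5*(-37/27) = 185/27 ≈ 6.8519)
sqrt(z - 214*(-88)) = sqrt(185/27 - 214*(-88)) = sqrt(185/27 + 18832) = sqrt(508649/27) = 19*sqrt(4227)/9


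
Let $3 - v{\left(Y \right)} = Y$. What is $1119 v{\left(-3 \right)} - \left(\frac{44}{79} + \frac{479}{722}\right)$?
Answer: $\frac{382883523}{57038} \approx 6712.8$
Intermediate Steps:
$v{\left(Y \right)} = 3 - Y$
$1119 v{\left(-3 \right)} - \left(\frac{44}{79} + \frac{479}{722}\right) = 1119 \left(3 - -3\right) - \left(\frac{44}{79} + \frac{479}{722}\right) = 1119 \left(3 + 3\right) - \frac{69609}{57038} = 1119 \cdot 6 - \frac{69609}{57038} = 6714 - \frac{69609}{57038} = \frac{382883523}{57038}$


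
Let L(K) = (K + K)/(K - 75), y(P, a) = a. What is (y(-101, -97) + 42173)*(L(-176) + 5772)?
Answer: 60973341424/251 ≈ 2.4292e+8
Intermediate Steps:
L(K) = 2*K/(-75 + K) (L(K) = (2*K)/(-75 + K) = 2*K/(-75 + K))
(y(-101, -97) + 42173)*(L(-176) + 5772) = (-97 + 42173)*(2*(-176)/(-75 - 176) + 5772) = 42076*(2*(-176)/(-251) + 5772) = 42076*(2*(-176)*(-1/251) + 5772) = 42076*(352/251 + 5772) = 42076*(1449124/251) = 60973341424/251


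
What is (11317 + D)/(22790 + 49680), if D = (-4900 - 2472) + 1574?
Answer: 5519/72470 ≈ 0.076156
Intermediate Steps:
D = -5798 (D = -7372 + 1574 = -5798)
(11317 + D)/(22790 + 49680) = (11317 - 5798)/(22790 + 49680) = 5519/72470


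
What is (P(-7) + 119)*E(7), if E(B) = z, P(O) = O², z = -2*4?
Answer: -1344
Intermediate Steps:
z = -8
E(B) = -8
(P(-7) + 119)*E(7) = ((-7)² + 119)*(-8) = (49 + 119)*(-8) = 168*(-8) = -1344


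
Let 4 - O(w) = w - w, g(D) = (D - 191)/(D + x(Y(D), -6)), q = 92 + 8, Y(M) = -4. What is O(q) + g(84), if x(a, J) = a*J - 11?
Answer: 281/97 ≈ 2.8969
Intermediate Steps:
q = 100
x(a, J) = -11 + J*a (x(a, J) = J*a - 11 = -11 + J*a)
g(D) = (-191 + D)/(13 + D) (g(D) = (D - 191)/(D + (-11 - 6*(-4))) = (-191 + D)/(D + (-11 + 24)) = (-191 + D)/(D + 13) = (-191 + D)/(13 + D))
O(w) = 4 (O(w) = 4 - (w - w) = 4 - 1*0 = 4 + 0 = 4)
O(q) + g(84) = 4 + (-191 + 84)/(13 + 84) = 4 - 107/97 = 281/97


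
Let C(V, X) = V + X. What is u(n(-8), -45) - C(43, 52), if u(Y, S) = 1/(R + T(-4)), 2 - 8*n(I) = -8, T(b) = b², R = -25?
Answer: -856/9 ≈ -95.111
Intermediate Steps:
n(I) = 5/4 (n(I) = ¼ - ⅛*(-8) = ¼ + 1 = 5/4)
u(Y, S) = -⅑ (u(Y, S) = 1/(-25 + (-4)²) = 1/(-25 + 16) = 1/(-9) = -⅑)
u(n(-8), -45) - C(43, 52) = -⅑ - (43 + 52) = -⅑ - 1*95 = -⅑ - 95 = -856/9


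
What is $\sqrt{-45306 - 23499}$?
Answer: $3 i \sqrt{7645} \approx 262.31 i$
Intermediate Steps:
$\sqrt{-45306 - 23499} = \sqrt{-68805} = 3 i \sqrt{7645}$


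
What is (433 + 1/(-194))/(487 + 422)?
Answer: 84001/176346 ≈ 0.47634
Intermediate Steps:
(433 + 1/(-194))/(487 + 422) = (433 - 1/194)/909 = (84001/194)*(1/909) = 84001/176346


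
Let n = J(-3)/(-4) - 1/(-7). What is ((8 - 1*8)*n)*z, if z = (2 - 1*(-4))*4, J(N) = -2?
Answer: 0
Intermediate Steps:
z = 24 (z = (2 + 4)*4 = 6*4 = 24)
n = 9/14 (n = -2/(-4) - 1/(-7) = -2*(-¼) - 1*(-⅐) = ½ + ⅐ = 9/14 ≈ 0.64286)
((8 - 1*8)*n)*z = ((8 - 1*8)*(9/14))*24 = ((8 - 8)*(9/14))*24 = (0*(9/14))*24 = 0*24 = 0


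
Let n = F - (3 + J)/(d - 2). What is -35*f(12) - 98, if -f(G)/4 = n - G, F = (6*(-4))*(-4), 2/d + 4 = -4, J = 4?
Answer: 108878/9 ≈ 12098.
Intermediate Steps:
d = -1/4 (d = 2/(-4 - 4) = 2/(-8) = 2*(-1/8) = -1/4 ≈ -0.25000)
F = 96 (F = -24*(-4) = 96)
n = 892/9 (n = 96 - (3 + 4)/(-1/4 - 2) = 96 - 7/(-9/4) = 96 - 7*(-4)/9 = 96 - 1*(-28/9) = 96 + 28/9 = 892/9 ≈ 99.111)
f(G) = -3568/9 + 4*G (f(G) = -4*(892/9 - G) = -3568/9 + 4*G)
-35*f(12) - 98 = -35*(-3568/9 + 4*12) - 98 = -35*(-3568/9 + 48) - 98 = -35*(-3136/9) - 98 = 109760/9 - 98 = 108878/9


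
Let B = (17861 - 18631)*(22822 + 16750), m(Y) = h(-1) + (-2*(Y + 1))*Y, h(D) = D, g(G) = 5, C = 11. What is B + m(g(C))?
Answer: -30470501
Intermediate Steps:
m(Y) = -1 + Y*(-2 - 2*Y) (m(Y) = -1 + (-2*(Y + 1))*Y = -1 + (-2*(1 + Y))*Y = -1 + (-2 - 2*Y)*Y = -1 + Y*(-2 - 2*Y))
B = -30470440 (B = -770*39572 = -30470440)
B + m(g(C)) = -30470440 + (-1 - 2*5 - 2*5**2) = -30470440 + (-1 - 10 - 2*25) = -30470440 + (-1 - 10 - 50) = -30470440 - 61 = -30470501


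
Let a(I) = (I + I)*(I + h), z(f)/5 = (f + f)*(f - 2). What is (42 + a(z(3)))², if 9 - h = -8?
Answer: 8191044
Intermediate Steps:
h = 17 (h = 9 - 1*(-8) = 9 + 8 = 17)
z(f) = 10*f*(-2 + f) (z(f) = 5*((f + f)*(f - 2)) = 5*((2*f)*(-2 + f)) = 5*(2*f*(-2 + f)) = 10*f*(-2 + f))
a(I) = 2*I*(17 + I) (a(I) = (I + I)*(I + 17) = (2*I)*(17 + I) = 2*I*(17 + I))
(42 + a(z(3)))² = (42 + 2*(10*3*(-2 + 3))*(17 + 10*3*(-2 + 3)))² = (42 + 2*(10*3*1)*(17 + 10*3*1))² = (42 + 2*30*(17 + 30))² = (42 + 2*30*47)² = (42 + 2820)² = 2862² = 8191044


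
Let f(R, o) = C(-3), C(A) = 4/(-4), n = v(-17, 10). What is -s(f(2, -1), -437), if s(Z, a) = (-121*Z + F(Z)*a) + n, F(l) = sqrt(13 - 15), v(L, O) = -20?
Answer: -101 + 437*I*sqrt(2) ≈ -101.0 + 618.01*I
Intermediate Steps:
F(l) = I*sqrt(2) (F(l) = sqrt(-2) = I*sqrt(2))
n = -20
C(A) = -1 (C(A) = 4*(-1/4) = -1)
f(R, o) = -1
s(Z, a) = -20 - 121*Z + I*a*sqrt(2) (s(Z, a) = (-121*Z + (I*sqrt(2))*a) - 20 = (-121*Z + I*a*sqrt(2)) - 20 = -20 - 121*Z + I*a*sqrt(2))
-s(f(2, -1), -437) = -(-20 - 121*(-1) + I*(-437)*sqrt(2)) = -(-20 + 121 - 437*I*sqrt(2)) = -(101 - 437*I*sqrt(2)) = -101 + 437*I*sqrt(2)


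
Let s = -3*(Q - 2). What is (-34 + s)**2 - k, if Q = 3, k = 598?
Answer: 771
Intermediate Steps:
s = -3 (s = -3*(3 - 2) = -3*1 = -3)
(-34 + s)**2 - k = (-34 - 3)**2 - 1*598 = (-37)**2 - 598 = 1369 - 598 = 771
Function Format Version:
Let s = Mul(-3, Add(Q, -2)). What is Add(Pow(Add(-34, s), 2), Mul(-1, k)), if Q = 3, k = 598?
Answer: 771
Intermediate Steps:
s = -3 (s = Mul(-3, Add(3, -2)) = Mul(-3, 1) = -3)
Add(Pow(Add(-34, s), 2), Mul(-1, k)) = Add(Pow(Add(-34, -3), 2), Mul(-1, 598)) = Add(Pow(-37, 2), -598) = Add(1369, -598) = 771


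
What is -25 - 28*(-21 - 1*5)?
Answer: 703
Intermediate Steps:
-25 - 28*(-21 - 1*5) = -25 - 28*(-21 - 5) = -25 - 28*(-26) = -25 + 728 = 703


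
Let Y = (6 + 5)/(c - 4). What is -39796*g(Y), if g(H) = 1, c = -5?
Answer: -39796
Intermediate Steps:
Y = -11/9 (Y = (6 + 5)/(-5 - 4) = 11/(-9) = 11*(-⅑) = -11/9 ≈ -1.2222)
-39796*g(Y) = -39796*1 = -39796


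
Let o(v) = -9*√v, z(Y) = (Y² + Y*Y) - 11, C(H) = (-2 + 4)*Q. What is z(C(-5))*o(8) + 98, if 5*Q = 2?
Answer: 98 + 4374*√2/25 ≈ 345.43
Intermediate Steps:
Q = ⅖ (Q = (⅕)*2 = ⅖ ≈ 0.40000)
C(H) = ⅘ (C(H) = (-2 + 4)*(⅖) = 2*(⅖) = ⅘)
z(Y) = -11 + 2*Y² (z(Y) = (Y² + Y²) - 11 = 2*Y² - 11 = -11 + 2*Y²)
z(C(-5))*o(8) + 98 = (-11 + 2*(⅘)²)*(-18*√2) + 98 = (-11 + 2*(16/25))*(-18*√2) + 98 = (-11 + 32/25)*(-18*√2) + 98 = -(-4374)*√2/25 + 98 = 4374*√2/25 + 98 = 98 + 4374*√2/25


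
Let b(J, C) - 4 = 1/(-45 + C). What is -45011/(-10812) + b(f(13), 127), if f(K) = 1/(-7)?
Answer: 3624025/443292 ≈ 8.1752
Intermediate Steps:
f(K) = -1/7
b(J, C) = 4 + 1/(-45 + C)
-45011/(-10812) + b(f(13), 127) = -45011/(-10812) + (-179 + 4*127)/(-45 + 127) = -45011*(-1/10812) + (-179 + 508)/82 = 45011/10812 + (1/82)*329 = 45011/10812 + 329/82 = 3624025/443292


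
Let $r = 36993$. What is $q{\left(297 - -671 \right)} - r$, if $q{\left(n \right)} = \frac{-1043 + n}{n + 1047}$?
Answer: $- \frac{14908194}{403} \approx -36993.0$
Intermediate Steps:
$q{\left(n \right)} = \frac{-1043 + n}{1047 + n}$
$q{\left(297 - -671 \right)} - r = \frac{-1043 + \left(297 - -671\right)}{1047 + \left(297 - -671\right)} - 36993 = \frac{-1043 + \left(297 + 671\right)}{1047 + \left(297 + 671\right)} - 36993 = \frac{-1043 + 968}{1047 + 968} - 36993 = \frac{1}{2015} \left(-75\right) - 36993 = - \frac{15}{403} - 36993 = - \frac{14908194}{403}$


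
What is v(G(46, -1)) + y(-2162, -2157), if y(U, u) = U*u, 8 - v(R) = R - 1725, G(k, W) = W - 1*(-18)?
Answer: 4665150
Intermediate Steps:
G(k, W) = 18 + W (G(k, W) = W + 18 = 18 + W)
v(R) = 1733 - R (v(R) = 8 - (R - 1725) = 8 - (-1725 + R) = 8 + (1725 - R) = 1733 - R)
v(G(46, -1)) + y(-2162, -2157) = (1733 - (18 - 1)) - 2162*(-2157) = (1733 - 1*17) + 4663434 = (1733 - 17) + 4663434 = 1716 + 4663434 = 4665150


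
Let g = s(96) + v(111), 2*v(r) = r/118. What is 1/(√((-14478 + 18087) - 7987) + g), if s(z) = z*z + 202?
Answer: 47688284/449172855379 - 55696*I*√4378/4940901409169 ≈ 0.00010617 - 7.4586e-7*I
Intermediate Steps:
v(r) = r/236 (v(r) = (r/118)/2 = r/236)
s(z) = 202 + z² (s(z) = z² + 202 = 202 + z²)
g = 2222759/236 (g = (202 + 96²) + (1/236)*111 = (202 + 9216) + 111/236 = 9418 + 111/236 = 2222759/236 ≈ 9418.5)
1/(√((-14478 + 18087) - 7987) + g) = 1/(√((-14478 + 18087) - 7987) + 2222759/236) = 1/(√(3609 - 7987) + 2222759/236) = 1/(√(-4378) + 2222759/236) = 1/(I*√4378 + 2222759/236) = 1/(2222759/236 + I*√4378)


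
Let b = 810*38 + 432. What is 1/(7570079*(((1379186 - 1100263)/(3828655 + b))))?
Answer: 350897/191951740447 ≈ 1.8280e-6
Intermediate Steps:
b = 31212 (b = 30780 + 432 = 31212)
1/(7570079*(((1379186 - 1100263)/(3828655 + b)))) = 1/(7570079*(((1379186 - 1100263)/(3828655 + 31212)))) = 1/(7570079*((278923/3859867))) = 1/(7570079*((278923*(1/3859867)))) = 1/(7570079*(278923/3859867)) = (1/7570079)*(3859867/278923) = 350897/191951740447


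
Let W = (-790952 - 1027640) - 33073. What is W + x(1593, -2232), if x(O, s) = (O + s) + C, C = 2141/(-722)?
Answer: -1337365629/722 ≈ -1.8523e+6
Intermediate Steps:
C = -2141/722 (C = 2141*(-1/722) = -2141/722 ≈ -2.9654)
x(O, s) = -2141/722 + O + s (x(O, s) = (O + s) - 2141/722 = -2141/722 + O + s)
W = -1851665 (W = -1818592 - 33073 = -1851665)
W + x(1593, -2232) = -1851665 + (-2141/722 + 1593 - 2232) = -1851665 - 463499/722 = -1337365629/722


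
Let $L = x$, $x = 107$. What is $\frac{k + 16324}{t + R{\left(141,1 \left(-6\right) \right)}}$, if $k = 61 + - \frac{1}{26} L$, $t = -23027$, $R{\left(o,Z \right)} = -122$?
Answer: $- \frac{425903}{601874} \approx -0.70763$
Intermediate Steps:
$L = 107$
$k = \frac{1479}{26}$ ($k = 61 + - \frac{1}{26} \cdot 107 = 61 + \left(-1\right) \frac{1}{26} \cdot 107 = 61 - \frac{107}{26} = \frac{1479}{26} \approx 56.885$)
$\frac{k + 16324}{t + R{\left(141,1 \left(-6\right) \right)}} = \frac{\frac{1479}{26} + 16324}{-23027 - 122} = \frac{425903}{26 \left(-23149\right)} = \frac{425903}{26} \left(- \frac{1}{23149}\right) = - \frac{425903}{601874}$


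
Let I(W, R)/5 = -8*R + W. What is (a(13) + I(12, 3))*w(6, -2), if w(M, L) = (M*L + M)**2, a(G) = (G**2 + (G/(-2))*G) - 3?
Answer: 774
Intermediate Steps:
I(W, R) = -40*R + 5*W (I(W, R) = 5*(-8*R + W) = 5*(W - 8*R) = -40*R + 5*W)
a(G) = -3 + G**2/2 (a(G) = (G**2 + (G*(-1/2))*G) - 3 = (G**2 + (-G/2)*G) - 3 = (G**2 - G**2/2) - 3 = G**2/2 - 3 = -3 + G**2/2)
w(M, L) = (M + L*M)**2 (w(M, L) = (L*M + M)**2 = (M + L*M)**2)
(a(13) + I(12, 3))*w(6, -2) = ((-3 + (1/2)*13**2) + (-40*3 + 5*12))*(6**2*(1 - 2)**2) = ((-3 + (1/2)*169) + (-120 + 60))*(36*(-1)**2) = ((-3 + 169/2) - 60)*(36*1) = (163/2 - 60)*36 = (43/2)*36 = 774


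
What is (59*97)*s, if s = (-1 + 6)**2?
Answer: 143075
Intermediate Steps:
s = 25 (s = 5**2 = 25)
(59*97)*s = (59*97)*25 = 5723*25 = 143075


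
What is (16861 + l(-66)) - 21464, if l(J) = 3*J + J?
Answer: -4867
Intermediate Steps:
l(J) = 4*J
(16861 + l(-66)) - 21464 = (16861 + 4*(-66)) - 21464 = (16861 - 264) - 21464 = 16597 - 21464 = -4867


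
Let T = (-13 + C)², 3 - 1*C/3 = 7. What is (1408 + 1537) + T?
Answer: 3570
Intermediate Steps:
C = -12 (C = 9 - 3*7 = 9 - 21 = -12)
T = 625 (T = (-13 - 12)² = (-25)² = 625)
(1408 + 1537) + T = (1408 + 1537) + 625 = 2945 + 625 = 3570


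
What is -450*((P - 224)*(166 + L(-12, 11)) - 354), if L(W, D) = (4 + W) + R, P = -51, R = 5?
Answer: 20330550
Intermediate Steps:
L(W, D) = 9 + W (L(W, D) = (4 + W) + 5 = 9 + W)
-450*((P - 224)*(166 + L(-12, 11)) - 354) = -450*((-51 - 224)*(166 + (9 - 12)) - 354) = -450*(-275*(166 - 3) - 354) = -450*(-275*163 - 354) = -450*(-44825 - 354) = -450*(-45179) = 20330550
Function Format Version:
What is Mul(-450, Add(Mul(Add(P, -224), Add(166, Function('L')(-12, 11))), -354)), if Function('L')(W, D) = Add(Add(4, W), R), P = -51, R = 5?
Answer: 20330550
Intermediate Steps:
Function('L')(W, D) = Add(9, W) (Function('L')(W, D) = Add(Add(4, W), 5) = Add(9, W))
Mul(-450, Add(Mul(Add(P, -224), Add(166, Function('L')(-12, 11))), -354)) = Mul(-450, Add(Mul(Add(-51, -224), Add(166, Add(9, -12))), -354)) = Mul(-450, Add(Mul(-275, Add(166, -3)), -354)) = Mul(-450, Add(Mul(-275, 163), -354)) = Mul(-450, Add(-44825, -354)) = Mul(-450, -45179) = 20330550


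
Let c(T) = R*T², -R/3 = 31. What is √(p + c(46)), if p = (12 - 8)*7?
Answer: 2*I*√49190 ≈ 443.58*I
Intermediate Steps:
R = -93 (R = -3*31 = -93)
c(T) = -93*T²
p = 28 (p = 4*7 = 28)
√(p + c(46)) = √(28 - 93*46²) = √(28 - 93*2116) = √(28 - 196788) = √(-196760) = 2*I*√49190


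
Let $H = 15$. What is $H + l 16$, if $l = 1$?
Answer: $31$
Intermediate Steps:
$H + l 16 = 15 + 1 \cdot 16 = 15 + 16 = 31$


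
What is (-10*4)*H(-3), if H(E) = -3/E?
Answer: -40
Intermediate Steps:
(-10*4)*H(-3) = (-10*4)*(-3/(-3)) = -(-120)*(-1)/3 = -40*1 = -40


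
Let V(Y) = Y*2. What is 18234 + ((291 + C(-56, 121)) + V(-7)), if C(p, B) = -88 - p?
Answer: 18479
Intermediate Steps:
V(Y) = 2*Y
18234 + ((291 + C(-56, 121)) + V(-7)) = 18234 + ((291 + (-88 - 1*(-56))) + 2*(-7)) = 18234 + ((291 + (-88 + 56)) - 14) = 18234 + ((291 - 32) - 14) = 18234 + (259 - 14) = 18234 + 245 = 18479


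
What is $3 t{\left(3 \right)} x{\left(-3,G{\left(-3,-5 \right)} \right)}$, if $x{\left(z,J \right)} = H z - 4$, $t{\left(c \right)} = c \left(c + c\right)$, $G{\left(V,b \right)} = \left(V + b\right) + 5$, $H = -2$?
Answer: $108$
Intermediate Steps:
$G{\left(V,b \right)} = 5 + V + b$
$t{\left(c \right)} = 2 c^{2}$ ($t{\left(c \right)} = c 2 c = 2 c^{2}$)
$x{\left(z,J \right)} = -4 - 2 z$ ($x{\left(z,J \right)} = - 2 z - 4 = -4 - 2 z$)
$3 t{\left(3 \right)} x{\left(-3,G{\left(-3,-5 \right)} \right)} = 3 \cdot 2 \cdot 3^{2} \left(-4 - -6\right) = 3 \cdot 2 \cdot 9 \left(-4 + 6\right) = 3 \cdot 18 \cdot 2 = 54 \cdot 2 = 108$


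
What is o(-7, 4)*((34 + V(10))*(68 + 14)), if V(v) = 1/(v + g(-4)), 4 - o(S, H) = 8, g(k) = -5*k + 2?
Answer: -44649/4 ≈ -11162.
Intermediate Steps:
g(k) = 2 - 5*k
o(S, H) = -4 (o(S, H) = 4 - 1*8 = 4 - 8 = -4)
V(v) = 1/(22 + v) (V(v) = 1/(v + (2 - 5*(-4))) = 1/(v + (2 + 20)) = 1/(v + 22) = 1/(22 + v))
o(-7, 4)*((34 + V(10))*(68 + 14)) = -4*(34 + 1/(22 + 10))*(68 + 14) = -4*(34 + 1/32)*82 = -1089*82/8 = -4*44649/16 = -44649/4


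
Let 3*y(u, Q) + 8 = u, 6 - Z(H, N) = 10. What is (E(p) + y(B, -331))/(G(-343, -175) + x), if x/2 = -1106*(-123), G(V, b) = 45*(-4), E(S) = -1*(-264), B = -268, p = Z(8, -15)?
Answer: 43/67974 ≈ 0.00063260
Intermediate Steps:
Z(H, N) = -4 (Z(H, N) = 6 - 1*10 = 6 - 10 = -4)
p = -4
y(u, Q) = -8/3 + u/3
E(S) = 264
G(V, b) = -180
x = 272076 (x = 2*(-1106*(-123)) = 2*136038 = 272076)
(E(p) + y(B, -331))/(G(-343, -175) + x) = (264 + (-8/3 + (⅓)*(-268)))/(-180 + 272076) = (264 + (-8/3 - 268/3))/271896 = (264 - 92)*(1/271896) = 172*(1/271896) = 43/67974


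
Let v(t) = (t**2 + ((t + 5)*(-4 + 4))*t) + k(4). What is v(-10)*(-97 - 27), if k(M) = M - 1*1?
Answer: -12772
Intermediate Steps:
k(M) = -1 + M (k(M) = M - 1 = -1 + M)
v(t) = 3 + t**2 (v(t) = (t**2 + ((t + 5)*(-4 + 4))*t) + (-1 + 4) = (t**2 + ((5 + t)*0)*t) + 3 = (t**2 + 0*t) + 3 = (t**2 + 0) + 3 = t**2 + 3 = 3 + t**2)
v(-10)*(-97 - 27) = (3 + (-10)**2)*(-97 - 27) = (3 + 100)*(-124) = 103*(-124) = -12772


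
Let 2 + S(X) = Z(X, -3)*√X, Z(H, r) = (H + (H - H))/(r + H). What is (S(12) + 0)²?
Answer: 76/3 - 32*√3/3 ≈ 6.8581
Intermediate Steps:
Z(H, r) = H/(H + r) (Z(H, r) = (H + 0)/(H + r) = H/(H + r))
S(X) = -2 + X^(3/2)/(-3 + X) (S(X) = -2 + (X/(X - 3))*√X = -2 + (X/(-3 + X))*√X = -2 + X^(3/2)/(-3 + X))
(S(12) + 0)² = ((6 + 12^(3/2) - 2*12)/(-3 + 12) + 0)² = ((6 + 24*√3 - 24)/9 + 0)² = ((-18 + 24*√3)/9 + 0)² = ((-2 + 8*√3/3) + 0)² = (-2 + 8*√3/3)²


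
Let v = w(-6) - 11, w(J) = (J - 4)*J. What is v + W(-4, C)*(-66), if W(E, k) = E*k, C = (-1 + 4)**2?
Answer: 2425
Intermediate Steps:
w(J) = J*(-4 + J) (w(J) = (-4 + J)*J = J*(-4 + J))
C = 9 (C = 3**2 = 9)
v = 49 (v = -6*(-4 - 6) - 11 = -6*(-10) - 11 = 60 - 11 = 49)
v + W(-4, C)*(-66) = 49 - 4*9*(-66) = 49 - 36*(-66) = 49 + 2376 = 2425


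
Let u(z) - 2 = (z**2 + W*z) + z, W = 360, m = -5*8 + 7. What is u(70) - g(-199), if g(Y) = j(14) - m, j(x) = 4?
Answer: 30135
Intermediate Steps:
m = -33 (m = -40 + 7 = -33)
g(Y) = 37 (g(Y) = 4 - 1*(-33) = 4 + 33 = 37)
u(z) = 2 + z**2 + 361*z (u(z) = 2 + ((z**2 + 360*z) + z) = 2 + (z**2 + 361*z) = 2 + z**2 + 361*z)
u(70) - g(-199) = (2 + 70**2 + 361*70) - 1*37 = (2 + 4900 + 25270) - 37 = 30172 - 37 = 30135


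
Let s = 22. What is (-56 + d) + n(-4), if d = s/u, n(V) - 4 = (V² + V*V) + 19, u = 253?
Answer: -21/23 ≈ -0.91304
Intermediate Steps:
n(V) = 23 + 2*V² (n(V) = 4 + ((V² + V*V) + 19) = 4 + ((V² + V²) + 19) = 4 + (2*V² + 19) = 4 + (19 + 2*V²) = 23 + 2*V²)
d = 2/23 (d = 22/253 = 22*(1/253) = 2/23 ≈ 0.086957)
(-56 + d) + n(-4) = (-56 + 2/23) + (23 + 2*(-4)²) = -1286/23 + (23 + 2*16) = -1286/23 + (23 + 32) = -1286/23 + 55 = -21/23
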